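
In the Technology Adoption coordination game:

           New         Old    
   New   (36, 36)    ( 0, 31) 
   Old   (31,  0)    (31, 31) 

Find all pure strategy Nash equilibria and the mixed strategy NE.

Pure NE: (New, New) and (Old, Old); Mixed NE: p = 0.8611, q = 0.8611

Work:
Check pure NE:
(New, New): (36, 36) - no unilateral deviation beneficial
(Old, Old): (31, 31) - no unilateral deviation beneficial
Mixed NE: P1 plays New with p = 0.8611, P2 plays New with q = 0.8611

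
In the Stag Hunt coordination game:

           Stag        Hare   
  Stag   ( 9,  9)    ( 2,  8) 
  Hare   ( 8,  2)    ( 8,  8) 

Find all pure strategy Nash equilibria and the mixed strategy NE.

Pure NE: (Stag, Stag) and (Hare, Hare); Mixed NE: p = 0.8571, q = 0.8571

Work:
Check pure NE:
(Stag, Stag): (9, 9) - no unilateral deviation beneficial
(Hare, Hare): (8, 8) - no unilateral deviation beneficial
Mixed NE: P1 plays Stag with p = 0.8571, P2 plays Stag with q = 0.8571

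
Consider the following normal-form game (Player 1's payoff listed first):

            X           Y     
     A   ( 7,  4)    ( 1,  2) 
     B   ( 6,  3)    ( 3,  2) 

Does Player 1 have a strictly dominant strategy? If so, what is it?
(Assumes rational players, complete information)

No strictly dominant strategy exists for Player 1

Work:
A strategy strictly dominates another if it gives a strictly higher payoff against every opponent action. Compare each pair of P1's strategies column-by-column:
  A vs B: [7 vs 6, 1 vs 3] → A does not strictly dominate B (column Y: 1 ≤ 3)
  B vs A: [6 vs 7, 3 vs 1] → B does not strictly dominate A (column X: 6 ≤ 7)
No single strategy strictly dominates all others → no strictly dominant strategy.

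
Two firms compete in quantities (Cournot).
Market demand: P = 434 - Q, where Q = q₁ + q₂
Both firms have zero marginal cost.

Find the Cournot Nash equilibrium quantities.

q₁* = q₂* = 144.67; P* = 144.67

Work:
Profit: π_i = P·q_i = (a - q_i - q_j)·q_i
FOC: ∂π_i/∂q_i = a - 2q_i - q_j = 0
Reaction function: q_i = (434 - q_j)/2
Symmetry: q* = 434/3 = 144.67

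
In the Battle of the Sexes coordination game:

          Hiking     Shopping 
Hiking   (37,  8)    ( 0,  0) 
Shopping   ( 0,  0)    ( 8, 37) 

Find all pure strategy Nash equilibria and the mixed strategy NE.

Pure NE: (Hiking, Hiking) and (Shopping, Shopping); Mixed NE: p = 0.8222, q = 0.1778

Work:
Check pure NE:
(Hiking, Hiking): (37, 8) - no unilateral deviation beneficial
(Shopping, Shopping): (8, 37) - no unilateral deviation beneficial
Mixed NE: P1 plays Hiking with p = 0.8222, P2 plays Hiking with q = 0.1778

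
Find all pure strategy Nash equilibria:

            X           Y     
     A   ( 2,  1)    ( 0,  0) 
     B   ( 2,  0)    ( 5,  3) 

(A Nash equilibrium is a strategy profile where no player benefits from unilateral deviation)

Nash equilibrium: (A, X), (B, Y)

Work:
Best responses:
  P1 vs X: payoffs [2, 2] → best response A/B (payoff 2)
  P1 vs Y: payoffs [0, 5] → best response B (payoff 5)
  P2 vs A: payoffs [1, 0] → best response X (payoff 1)
  P2 vs B: payoffs [0, 3] → best response Y (payoff 3)
Mutual best responses: (A,X), (B,Y) → Nash equilibria.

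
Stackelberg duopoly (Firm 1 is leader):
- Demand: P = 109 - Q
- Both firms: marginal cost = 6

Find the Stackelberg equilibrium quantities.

q₁* (leader) = 51.5, q₂* (follower) = 25.75

Work:
Follower's reaction: q₂ = (a - c - q₁)/2
Leader substitutes: π₁ = q₁·(a - q₁ - (a-c-q₁)/2 - c)
FOC: q₁* = (109 - 6)/2 = 51.50
Then: q₂* = (109 - 6 - 51.5)/2 = 25.75
Leader has first-mover advantage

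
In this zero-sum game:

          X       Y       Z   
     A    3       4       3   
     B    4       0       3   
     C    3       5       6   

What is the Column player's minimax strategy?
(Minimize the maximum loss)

Column should play X, value = 4

Work:
Column player minimizes Row's maximum payoff:
Column X: max payoff to Row = 4
Column Y: max payoff to Row = 5
Column Z: max payoff to Row = 6
Minimum is 4, achieved by column X.
Minimax strategy: X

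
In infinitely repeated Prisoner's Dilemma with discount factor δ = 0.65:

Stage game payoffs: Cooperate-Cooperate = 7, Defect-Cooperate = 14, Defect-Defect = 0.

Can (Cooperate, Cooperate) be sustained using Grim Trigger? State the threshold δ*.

δ* = 0.5; since δ = 0.65 ≥ 0.5, cooperation can be sustained

Work:
For Grim Trigger:
Cooperate forever: 7/(1-δ)
Defect then punished: 14 + 0·δ/(1-δ)
Need: 7/(1-δ) ≥ 14 + 0·δ/(1-δ)
Solving: δ ≥ (T-R)/(T-P) = (14-7)/(14-0) = 0.5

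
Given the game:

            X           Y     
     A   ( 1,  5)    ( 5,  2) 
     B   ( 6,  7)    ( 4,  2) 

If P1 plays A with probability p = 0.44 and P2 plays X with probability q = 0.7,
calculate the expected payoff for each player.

E[P1] = 3.992, E[P2] = 4.884

Work:
E[P1] = p·q·π₁(A,X) + p·(1-q)·π₁(A,Y) + (1-p)·q·π₁(B,X) + (1-p)·(1-q)·π₁(B,Y)
= 0.44·0.7·1 + 0.44·0.3·5 + 0.56·0.7·6 + 0.56·0.3·4
= 3.992

E[P2] = 4.884 (similar calculation)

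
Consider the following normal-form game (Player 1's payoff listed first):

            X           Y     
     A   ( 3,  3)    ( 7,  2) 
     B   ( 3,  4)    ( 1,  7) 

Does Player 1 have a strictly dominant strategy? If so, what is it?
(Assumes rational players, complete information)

No strictly dominant strategy exists for Player 1

Work:
A strategy strictly dominates another if it gives a strictly higher payoff against every opponent action. Compare each pair of P1's strategies column-by-column:
  A vs B: [3 vs 3, 7 vs 1] → A does not strictly dominate B (column X: 3 ≤ 3)
  B vs A: [3 vs 3, 1 vs 7] → B does not strictly dominate A (column X: 3 ≤ 3)
No single strategy strictly dominates all others → no strictly dominant strategy.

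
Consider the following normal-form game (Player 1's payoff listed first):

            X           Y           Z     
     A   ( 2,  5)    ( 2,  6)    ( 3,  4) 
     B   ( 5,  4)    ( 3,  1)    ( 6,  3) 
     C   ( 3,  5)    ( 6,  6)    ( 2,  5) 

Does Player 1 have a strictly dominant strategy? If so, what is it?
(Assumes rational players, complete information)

No strictly dominant strategy exists for Player 1

Work:
A strategy strictly dominates another if it gives a strictly higher payoff against every opponent action. Compare each pair of P1's strategies column-by-column:
  A vs B: [2 vs 5, 2 vs 3, 3 vs 6] → A does not strictly dominate B (column X: 2 ≤ 5)
  A vs C: [2 vs 3, 2 vs 6, 3 vs 2] → A does not strictly dominate C (column X: 2 ≤ 3)
  B vs A: [5 vs 2, 3 vs 2, 6 vs 3] → B strictly dominates A
  B vs C: [5 vs 3, 3 vs 6, 6 vs 2] → B does not strictly dominate C (column Y: 3 ≤ 6)
  C vs A: [3 vs 2, 6 vs 2, 2 vs 3] → C does not strictly dominate A (column Z: 2 ≤ 3)
  C vs B: [3 vs 5, 6 vs 3, 2 vs 6] → C does not strictly dominate B (column X: 3 ≤ 5)
No single strategy strictly dominates all others → no strictly dominant strategy.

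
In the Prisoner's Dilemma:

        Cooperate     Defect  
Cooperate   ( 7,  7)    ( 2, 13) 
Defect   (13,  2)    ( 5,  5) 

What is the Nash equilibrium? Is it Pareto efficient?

(Defect, Defect) is NE; not Pareto efficient

Work:
Defect dominates Cooperate for both players:
If P2 cooperates: Defect (13) > Cooperate (7)
If P2 defects: Defect (5) > Cooperate (2)
NE: (Defect, Defect) with payoff (5, 5)
But (Cooperate, Cooperate) = (7, 7) Pareto dominates (5, 5)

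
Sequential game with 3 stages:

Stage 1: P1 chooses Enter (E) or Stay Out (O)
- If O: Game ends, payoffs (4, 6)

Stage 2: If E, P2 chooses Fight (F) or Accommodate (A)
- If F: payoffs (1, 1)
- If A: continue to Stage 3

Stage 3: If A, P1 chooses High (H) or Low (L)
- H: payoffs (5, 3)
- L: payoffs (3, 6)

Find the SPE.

SPE: (E, A, H); Outcome (5, 3)

Work:
Stage 3: P1 chooses H (5 vs 3)
Stage 2: P2: F->1, A->3 (anticipating H). Choose A
Stage 1: P1: O->4, E->5 (anticipating A, H). Choose E
SPE path: E -> A -> H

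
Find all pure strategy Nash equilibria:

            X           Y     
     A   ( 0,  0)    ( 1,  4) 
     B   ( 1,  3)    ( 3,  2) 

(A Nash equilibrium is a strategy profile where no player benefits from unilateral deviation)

Nash equilibrium: (B, X)

Work:
Best responses:
  P1 vs X: payoffs [0, 1] → best response B (payoff 1)
  P1 vs Y: payoffs [1, 3] → best response B (payoff 3)
  P2 vs A: payoffs [0, 4] → best response Y (payoff 4)
  P2 vs B: payoffs [3, 2] → best response X (payoff 3)
Mutual best responses: (B,X) → Nash equilibria.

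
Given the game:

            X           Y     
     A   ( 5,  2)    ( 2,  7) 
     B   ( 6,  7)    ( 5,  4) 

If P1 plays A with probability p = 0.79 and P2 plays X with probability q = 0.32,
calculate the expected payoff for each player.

E[P1] = 3.4556, E[P2] = 5.3076

Work:
E[P1] = p·q·π₁(A,X) + p·(1-q)·π₁(A,Y) + (1-p)·q·π₁(B,X) + (1-p)·(1-q)·π₁(B,Y)
= 0.79·0.32·5 + 0.79·0.68·2 + 0.21·0.32·6 + 0.21·0.68·5
= 3.4556

E[P2] = 5.3076 (similar calculation)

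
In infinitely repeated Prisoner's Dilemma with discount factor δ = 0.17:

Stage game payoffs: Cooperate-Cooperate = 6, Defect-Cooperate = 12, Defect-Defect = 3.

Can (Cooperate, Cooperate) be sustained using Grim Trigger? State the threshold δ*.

δ* = 0.6667; since δ = 0.17 < 0.6667, cooperation cannot be sustained

Work:
For Grim Trigger:
Cooperate forever: 6/(1-δ)
Defect then punished: 12 + 3·δ/(1-δ)
Need: 6/(1-δ) ≥ 12 + 3·δ/(1-δ)
Solving: δ ≥ (T-R)/(T-P) = (12-6)/(12-3) = 0.6667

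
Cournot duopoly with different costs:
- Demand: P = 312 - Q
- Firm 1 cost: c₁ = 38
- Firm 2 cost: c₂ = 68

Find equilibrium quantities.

q₁* = 101.33, q₂* = 71.33

Work:
Reaction: q₁ = (312 - 38 - q₂)/2
Reaction: q₂ = (312 - 68 - q₁)/2
Solve simultaneously:
q₁* = (312 - 2×38 + 68)/3 = 101.33
q₂* = (312 - 2×68 + 38)/3 = 71.33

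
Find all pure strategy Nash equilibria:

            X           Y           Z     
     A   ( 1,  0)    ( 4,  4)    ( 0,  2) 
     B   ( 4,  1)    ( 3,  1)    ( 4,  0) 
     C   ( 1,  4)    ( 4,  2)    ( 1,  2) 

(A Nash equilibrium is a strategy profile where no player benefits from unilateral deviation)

Nash equilibrium: (A, Y), (B, X)

Work:
Best responses:
  P1 vs X: payoffs [1, 4, 1] → best response B (payoff 4)
  P1 vs Y: payoffs [4, 3, 4] → best response A/C (payoff 4)
  P1 vs Z: payoffs [0, 4, 1] → best response B (payoff 4)
  P2 vs A: payoffs [0, 4, 2] → best response Y (payoff 4)
  P2 vs B: payoffs [1, 1, 0] → best response X/Y (payoff 1)
  P2 vs C: payoffs [4, 2, 2] → best response X (payoff 4)
Mutual best responses: (A,Y), (B,X) → Nash equilibria.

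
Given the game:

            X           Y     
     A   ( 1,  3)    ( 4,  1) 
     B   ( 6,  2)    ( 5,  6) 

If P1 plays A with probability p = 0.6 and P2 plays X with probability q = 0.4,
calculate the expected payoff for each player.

E[P1] = 3.84, E[P2] = 2.84

Work:
E[P1] = p·q·π₁(A,X) + p·(1-q)·π₁(A,Y) + (1-p)·q·π₁(B,X) + (1-p)·(1-q)·π₁(B,Y)
= 0.6·0.4·1 + 0.6·0.6·4 + 0.4·0.4·6 + 0.4·0.6·5
= 3.84

E[P2] = 2.84 (similar calculation)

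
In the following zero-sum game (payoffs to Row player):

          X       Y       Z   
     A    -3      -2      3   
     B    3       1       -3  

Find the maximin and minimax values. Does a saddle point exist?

Maximin = -3, Minimax = 1, Saddle: False

Work:
Row minimums: [-3, -3] → maximin = -3
Column maximums: [3, 1, 3] → minimax = 1
No saddle point (maximin ≠ minimax). Mixed strategy needed.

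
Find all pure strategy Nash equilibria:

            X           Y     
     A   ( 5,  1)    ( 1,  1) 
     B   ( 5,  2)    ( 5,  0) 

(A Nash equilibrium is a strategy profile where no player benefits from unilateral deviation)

Nash equilibrium: (A, X), (B, X)

Work:
Best responses:
  P1 vs X: payoffs [5, 5] → best response A/B (payoff 5)
  P1 vs Y: payoffs [1, 5] → best response B (payoff 5)
  P2 vs A: payoffs [1, 1] → best response X/Y (payoff 1)
  P2 vs B: payoffs [2, 0] → best response X (payoff 2)
Mutual best responses: (A,X), (B,X) → Nash equilibria.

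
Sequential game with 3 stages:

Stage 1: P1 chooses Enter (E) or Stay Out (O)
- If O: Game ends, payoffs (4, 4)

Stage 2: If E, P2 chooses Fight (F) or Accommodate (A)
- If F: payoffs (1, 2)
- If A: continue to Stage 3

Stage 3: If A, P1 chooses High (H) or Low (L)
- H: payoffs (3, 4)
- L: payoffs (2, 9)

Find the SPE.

SPE: (O, A, H); Outcome (4, 4)

Work:
Stage 3: P1 chooses H (3 vs 2)
Stage 2: P2: F->2, A->4 (anticipating H). Choose A
Stage 1: P1: O->4, E->3 (anticipating A, H). Choose O
SPE path: O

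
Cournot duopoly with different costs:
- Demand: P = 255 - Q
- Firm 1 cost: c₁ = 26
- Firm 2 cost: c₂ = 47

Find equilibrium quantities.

q₁* = 83.33, q₂* = 62.33

Work:
Reaction: q₁ = (255 - 26 - q₂)/2
Reaction: q₂ = (255 - 47 - q₁)/2
Solve simultaneously:
q₁* = (255 - 2×26 + 47)/3 = 83.33
q₂* = (255 - 2×47 + 26)/3 = 62.33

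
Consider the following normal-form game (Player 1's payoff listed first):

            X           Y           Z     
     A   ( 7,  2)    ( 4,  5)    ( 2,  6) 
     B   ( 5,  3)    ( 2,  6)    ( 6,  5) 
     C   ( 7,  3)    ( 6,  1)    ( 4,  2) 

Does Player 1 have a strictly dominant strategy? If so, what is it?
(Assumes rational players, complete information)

No strictly dominant strategy exists for Player 1

Work:
A strategy strictly dominates another if it gives a strictly higher payoff against every opponent action. Compare each pair of P1's strategies column-by-column:
  A vs B: [7 vs 5, 4 vs 2, 2 vs 6] → A does not strictly dominate B (column Z: 2 ≤ 6)
  A vs C: [7 vs 7, 4 vs 6, 2 vs 4] → A does not strictly dominate C (column X: 7 ≤ 7)
  B vs A: [5 vs 7, 2 vs 4, 6 vs 2] → B does not strictly dominate A (column X: 5 ≤ 7)
  B vs C: [5 vs 7, 2 vs 6, 6 vs 4] → B does not strictly dominate C (column X: 5 ≤ 7)
  C vs A: [7 vs 7, 6 vs 4, 4 vs 2] → C does not strictly dominate A (column X: 7 ≤ 7)
  C vs B: [7 vs 5, 6 vs 2, 4 vs 6] → C does not strictly dominate B (column Z: 4 ≤ 6)
No single strategy strictly dominates all others → no strictly dominant strategy.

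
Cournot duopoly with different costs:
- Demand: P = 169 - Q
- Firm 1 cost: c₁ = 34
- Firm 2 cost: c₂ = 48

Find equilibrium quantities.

q₁* = 49.67, q₂* = 35.67

Work:
Reaction: q₁ = (169 - 34 - q₂)/2
Reaction: q₂ = (169 - 48 - q₁)/2
Solve simultaneously:
q₁* = (169 - 2×34 + 48)/3 = 49.67
q₂* = (169 - 2×48 + 34)/3 = 35.67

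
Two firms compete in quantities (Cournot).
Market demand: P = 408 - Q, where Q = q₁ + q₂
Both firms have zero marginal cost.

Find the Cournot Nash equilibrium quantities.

q₁* = q₂* = 136.0; P* = 136.0

Work:
Profit: π_i = P·q_i = (a - q_i - q_j)·q_i
FOC: ∂π_i/∂q_i = a - 2q_i - q_j = 0
Reaction function: q_i = (408 - q_j)/2
Symmetry: q* = 408/3 = 136.0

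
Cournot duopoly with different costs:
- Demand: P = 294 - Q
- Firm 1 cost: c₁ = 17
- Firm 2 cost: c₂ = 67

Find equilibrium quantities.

q₁* = 109.0, q₂* = 59.0

Work:
Reaction: q₁ = (294 - 17 - q₂)/2
Reaction: q₂ = (294 - 67 - q₁)/2
Solve simultaneously:
q₁* = (294 - 2×17 + 67)/3 = 109.0
q₂* = (294 - 2×67 + 17)/3 = 59.0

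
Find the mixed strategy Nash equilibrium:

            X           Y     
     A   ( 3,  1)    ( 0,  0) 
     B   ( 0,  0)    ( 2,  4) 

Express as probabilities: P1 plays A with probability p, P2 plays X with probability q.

p = 0.8, q = 0.4

Work:
Find probabilities that make opponent indifferent:
P2 chooses q to make P1 indifferent between A and B
P1 chooses p to make P2 indifferent between X and Y
Mixed NE: P1 plays (A: 0.8, B: 0.2), P2 plays (X: 0.4, Y: 0.6)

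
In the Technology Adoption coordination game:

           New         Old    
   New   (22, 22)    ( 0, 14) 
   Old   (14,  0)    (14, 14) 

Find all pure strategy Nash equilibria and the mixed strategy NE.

Pure NE: (New, New) and (Old, Old); Mixed NE: p = 0.6364, q = 0.6364

Work:
Check pure NE:
(New, New): (22, 22) - no unilateral deviation beneficial
(Old, Old): (14, 14) - no unilateral deviation beneficial
Mixed NE: P1 plays New with p = 0.6364, P2 plays New with q = 0.6364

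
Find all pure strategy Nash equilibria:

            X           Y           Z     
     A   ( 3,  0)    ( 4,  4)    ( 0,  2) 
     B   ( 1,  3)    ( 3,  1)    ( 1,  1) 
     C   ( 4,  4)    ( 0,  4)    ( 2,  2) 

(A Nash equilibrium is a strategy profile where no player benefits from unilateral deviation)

Nash equilibrium: (A, Y), (C, X)

Work:
Best responses:
  P1 vs X: payoffs [3, 1, 4] → best response C (payoff 4)
  P1 vs Y: payoffs [4, 3, 0] → best response A (payoff 4)
  P1 vs Z: payoffs [0, 1, 2] → best response C (payoff 2)
  P2 vs A: payoffs [0, 4, 2] → best response Y (payoff 4)
  P2 vs B: payoffs [3, 1, 1] → best response X (payoff 3)
  P2 vs C: payoffs [4, 4, 2] → best response X/Y (payoff 4)
Mutual best responses: (A,Y), (C,X) → Nash equilibria.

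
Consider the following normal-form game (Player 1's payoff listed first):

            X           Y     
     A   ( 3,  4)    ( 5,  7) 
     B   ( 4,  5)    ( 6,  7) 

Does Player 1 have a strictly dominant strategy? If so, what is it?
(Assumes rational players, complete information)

Yes, Player 1's strictly dominant strategy is B

Work:
A strategy strictly dominates another if it gives a strictly higher payoff against every opponent action. Compare each pair of P1's strategies column-by-column:
  A vs B: [3 vs 4, 5 vs 6] → A does not strictly dominate B (column X: 3 ≤ 4)
  B vs A: [4 vs 3, 6 vs 5] → B strictly dominates A
B strictly dominates every other strategy → strictly dominant.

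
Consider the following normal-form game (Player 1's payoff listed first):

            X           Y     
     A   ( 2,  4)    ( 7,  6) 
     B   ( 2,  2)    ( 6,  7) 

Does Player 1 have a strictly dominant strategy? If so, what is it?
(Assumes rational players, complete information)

No strictly dominant strategy exists for Player 1

Work:
A strategy strictly dominates another if it gives a strictly higher payoff against every opponent action. Compare each pair of P1's strategies column-by-column:
  A vs B: [2 vs 2, 7 vs 6] → A does not strictly dominate B (column X: 2 ≤ 2)
  B vs A: [2 vs 2, 6 vs 7] → B does not strictly dominate A (column X: 2 ≤ 2)
No single strategy strictly dominates all others → no strictly dominant strategy.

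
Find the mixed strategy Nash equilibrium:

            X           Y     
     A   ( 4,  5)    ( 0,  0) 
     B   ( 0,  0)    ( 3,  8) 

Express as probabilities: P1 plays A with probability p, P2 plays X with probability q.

p = 0.6154, q = 0.4286

Work:
Find probabilities that make opponent indifferent:
P2 chooses q to make P1 indifferent between A and B
P1 chooses p to make P2 indifferent between X and Y
Mixed NE: P1 plays (A: 0.6154, B: 0.3846), P2 plays (X: 0.4286, Y: 0.5714)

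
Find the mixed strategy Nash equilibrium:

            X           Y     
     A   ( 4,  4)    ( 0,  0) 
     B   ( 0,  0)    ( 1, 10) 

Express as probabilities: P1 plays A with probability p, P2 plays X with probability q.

p = 0.7143, q = 0.2

Work:
Find probabilities that make opponent indifferent:
P2 chooses q to make P1 indifferent between A and B
P1 chooses p to make P2 indifferent between X and Y
Mixed NE: P1 plays (A: 0.7143, B: 0.2857), P2 plays (X: 0.2, Y: 0.8)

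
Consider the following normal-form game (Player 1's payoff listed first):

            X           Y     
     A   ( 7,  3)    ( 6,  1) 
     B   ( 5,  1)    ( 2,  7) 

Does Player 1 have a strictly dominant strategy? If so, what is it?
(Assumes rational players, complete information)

Yes, Player 1's strictly dominant strategy is A

Work:
A strategy strictly dominates another if it gives a strictly higher payoff against every opponent action. Compare each pair of P1's strategies column-by-column:
  A vs B: [7 vs 5, 6 vs 2] → A strictly dominates B
  B vs A: [5 vs 7, 2 vs 6] → B does not strictly dominate A (column X: 5 ≤ 7)
A strictly dominates every other strategy → strictly dominant.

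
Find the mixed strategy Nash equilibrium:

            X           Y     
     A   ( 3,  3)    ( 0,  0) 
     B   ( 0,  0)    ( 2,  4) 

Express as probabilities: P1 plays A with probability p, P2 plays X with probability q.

p = 0.5714, q = 0.4

Work:
Find probabilities that make opponent indifferent:
P2 chooses q to make P1 indifferent between A and B
P1 chooses p to make P2 indifferent between X and Y
Mixed NE: P1 plays (A: 0.5714, B: 0.4286), P2 plays (X: 0.4, Y: 0.6)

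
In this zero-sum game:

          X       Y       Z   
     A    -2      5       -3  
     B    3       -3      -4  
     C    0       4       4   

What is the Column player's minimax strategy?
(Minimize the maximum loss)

Column should play X, value = 3

Work:
Column player minimizes Row's maximum payoff:
Column X: max payoff to Row = 3
Column Y: max payoff to Row = 5
Column Z: max payoff to Row = 4
Minimum is 3, achieved by column X.
Minimax strategy: X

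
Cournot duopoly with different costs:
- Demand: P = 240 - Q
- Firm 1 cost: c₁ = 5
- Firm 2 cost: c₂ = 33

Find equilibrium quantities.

q₁* = 87.67, q₂* = 59.67

Work:
Reaction: q₁ = (240 - 5 - q₂)/2
Reaction: q₂ = (240 - 33 - q₁)/2
Solve simultaneously:
q₁* = (240 - 2×5 + 33)/3 = 87.67
q₂* = (240 - 2×33 + 5)/3 = 59.67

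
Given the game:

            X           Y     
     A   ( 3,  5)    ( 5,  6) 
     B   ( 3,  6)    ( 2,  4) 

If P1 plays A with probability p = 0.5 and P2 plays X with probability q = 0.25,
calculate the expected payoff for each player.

E[P1] = 3.375, E[P2] = 5.125

Work:
E[P1] = p·q·π₁(A,X) + p·(1-q)·π₁(A,Y) + (1-p)·q·π₁(B,X) + (1-p)·(1-q)·π₁(B,Y)
= 0.5·0.25·3 + 0.5·0.75·5 + 0.5·0.25·3 + 0.5·0.75·2
= 3.375

E[P2] = 5.125 (similar calculation)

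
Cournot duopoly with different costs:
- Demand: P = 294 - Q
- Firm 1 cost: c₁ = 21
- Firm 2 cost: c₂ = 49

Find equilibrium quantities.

q₁* = 100.33, q₂* = 72.33

Work:
Reaction: q₁ = (294 - 21 - q₂)/2
Reaction: q₂ = (294 - 49 - q₁)/2
Solve simultaneously:
q₁* = (294 - 2×21 + 49)/3 = 100.33
q₂* = (294 - 2×49 + 21)/3 = 72.33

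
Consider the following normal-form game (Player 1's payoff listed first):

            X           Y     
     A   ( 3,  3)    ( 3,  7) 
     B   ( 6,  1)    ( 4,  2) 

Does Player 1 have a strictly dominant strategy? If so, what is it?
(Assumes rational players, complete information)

Yes, Player 1's strictly dominant strategy is B

Work:
A strategy strictly dominates another if it gives a strictly higher payoff against every opponent action. Compare each pair of P1's strategies column-by-column:
  A vs B: [3 vs 6, 3 vs 4] → A does not strictly dominate B (column X: 3 ≤ 6)
  B vs A: [6 vs 3, 4 vs 3] → B strictly dominates A
B strictly dominates every other strategy → strictly dominant.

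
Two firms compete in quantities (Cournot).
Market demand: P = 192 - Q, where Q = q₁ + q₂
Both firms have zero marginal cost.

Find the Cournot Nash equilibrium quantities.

q₁* = q₂* = 64.0; P* = 64.0

Work:
Profit: π_i = P·q_i = (a - q_i - q_j)·q_i
FOC: ∂π_i/∂q_i = a - 2q_i - q_j = 0
Reaction function: q_i = (192 - q_j)/2
Symmetry: q* = 192/3 = 64.0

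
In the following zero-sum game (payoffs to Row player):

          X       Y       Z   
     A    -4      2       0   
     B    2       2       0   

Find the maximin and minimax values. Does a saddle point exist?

Maximin = 0, Minimax = 0, Saddle: True

Work:
Row minimums: [-4, 0] → maximin = 0
Column maximums: [2, 2, 0] → minimax = 0
Saddle point exists! Game value = 0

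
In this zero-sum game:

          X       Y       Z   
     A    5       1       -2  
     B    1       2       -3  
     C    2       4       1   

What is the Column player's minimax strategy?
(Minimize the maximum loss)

Column should play Z, value = 1

Work:
Column player minimizes Row's maximum payoff:
Column X: max payoff to Row = 5
Column Y: max payoff to Row = 4
Column Z: max payoff to Row = 1
Minimum is 1, achieved by column Z.
Minimax strategy: Z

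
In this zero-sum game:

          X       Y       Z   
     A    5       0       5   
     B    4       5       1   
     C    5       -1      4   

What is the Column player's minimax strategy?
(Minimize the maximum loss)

Column should play X or Y or Z (all achieve the minimum), value = 5

Work:
Column player minimizes Row's maximum payoff:
Column X: max payoff to Row = 5
Column Y: max payoff to Row = 5
Column Z: max payoff to Row = 5
Minimum is 5, achieved by columns X, Y, Z (tied).
Each of X or Y or Z is a minimax strategy.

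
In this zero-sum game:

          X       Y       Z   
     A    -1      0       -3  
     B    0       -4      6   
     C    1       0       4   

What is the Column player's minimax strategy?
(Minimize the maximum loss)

Column should play Y, value = 0

Work:
Column player minimizes Row's maximum payoff:
Column X: max payoff to Row = 1
Column Y: max payoff to Row = 0
Column Z: max payoff to Row = 6
Minimum is 0, achieved by column Y.
Minimax strategy: Y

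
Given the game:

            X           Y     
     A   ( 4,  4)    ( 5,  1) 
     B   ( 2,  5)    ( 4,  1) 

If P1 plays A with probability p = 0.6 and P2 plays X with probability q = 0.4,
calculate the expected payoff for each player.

E[P1] = 4.04, E[P2] = 2.36

Work:
E[P1] = p·q·π₁(A,X) + p·(1-q)·π₁(A,Y) + (1-p)·q·π₁(B,X) + (1-p)·(1-q)·π₁(B,Y)
= 0.6·0.4·4 + 0.6·0.6·5 + 0.4·0.4·2 + 0.4·0.6·4
= 4.04

E[P2] = 2.36 (similar calculation)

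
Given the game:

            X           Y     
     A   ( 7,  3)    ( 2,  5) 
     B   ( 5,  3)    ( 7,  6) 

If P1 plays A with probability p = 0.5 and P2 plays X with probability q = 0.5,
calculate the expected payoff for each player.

E[P1] = 5.25, E[P2] = 4.25

Work:
E[P1] = p·q·π₁(A,X) + p·(1-q)·π₁(A,Y) + (1-p)·q·π₁(B,X) + (1-p)·(1-q)·π₁(B,Y)
= 0.5·0.5·7 + 0.5·0.5·2 + 0.5·0.5·5 + 0.5·0.5·7
= 5.25

E[P2] = 4.25 (similar calculation)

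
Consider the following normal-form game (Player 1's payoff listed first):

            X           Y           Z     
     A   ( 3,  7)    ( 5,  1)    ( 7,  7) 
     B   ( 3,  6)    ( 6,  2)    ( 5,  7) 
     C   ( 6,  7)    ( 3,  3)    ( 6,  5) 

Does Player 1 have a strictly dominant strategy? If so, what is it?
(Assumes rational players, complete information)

No strictly dominant strategy exists for Player 1

Work:
A strategy strictly dominates another if it gives a strictly higher payoff against every opponent action. Compare each pair of P1's strategies column-by-column:
  A vs B: [3 vs 3, 5 vs 6, 7 vs 5] → A does not strictly dominate B (column X: 3 ≤ 3)
  A vs C: [3 vs 6, 5 vs 3, 7 vs 6] → A does not strictly dominate C (column X: 3 ≤ 6)
  B vs A: [3 vs 3, 6 vs 5, 5 vs 7] → B does not strictly dominate A (column X: 3 ≤ 3)
  B vs C: [3 vs 6, 6 vs 3, 5 vs 6] → B does not strictly dominate C (column X: 3 ≤ 6)
  C vs A: [6 vs 3, 3 vs 5, 6 vs 7] → C does not strictly dominate A (column Y: 3 ≤ 5)
  C vs B: [6 vs 3, 3 vs 6, 6 vs 5] → C does not strictly dominate B (column Y: 3 ≤ 6)
No single strategy strictly dominates all others → no strictly dominant strategy.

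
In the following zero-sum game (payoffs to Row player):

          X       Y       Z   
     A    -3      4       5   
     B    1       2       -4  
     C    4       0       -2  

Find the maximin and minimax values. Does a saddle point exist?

Maximin = -2, Minimax = 4, Saddle: False

Work:
Row minimums: [-3, -4, -2] → maximin = -2
Column maximums: [4, 4, 5] → minimax = 4
No saddle point (maximin ≠ minimax). Mixed strategy needed.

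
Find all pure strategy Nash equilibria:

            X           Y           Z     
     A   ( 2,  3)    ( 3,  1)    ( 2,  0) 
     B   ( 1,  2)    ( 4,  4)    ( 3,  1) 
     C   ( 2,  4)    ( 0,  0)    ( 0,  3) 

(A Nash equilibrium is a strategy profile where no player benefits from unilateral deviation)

Nash equilibrium: (A, X), (B, Y), (C, X)

Work:
Best responses:
  P1 vs X: payoffs [2, 1, 2] → best response A/C (payoff 2)
  P1 vs Y: payoffs [3, 4, 0] → best response B (payoff 4)
  P1 vs Z: payoffs [2, 3, 0] → best response B (payoff 3)
  P2 vs A: payoffs [3, 1, 0] → best response X (payoff 3)
  P2 vs B: payoffs [2, 4, 1] → best response Y (payoff 4)
  P2 vs C: payoffs [4, 0, 3] → best response X (payoff 4)
Mutual best responses: (A,X), (B,Y), (C,X) → Nash equilibria.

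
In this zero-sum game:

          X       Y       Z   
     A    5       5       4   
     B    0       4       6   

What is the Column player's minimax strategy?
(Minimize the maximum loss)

Column should play X or Y (all achieve the minimum), value = 5

Work:
Column player minimizes Row's maximum payoff:
Column X: max payoff to Row = 5
Column Y: max payoff to Row = 5
Column Z: max payoff to Row = 6
Minimum is 5, achieved by columns X, Y (tied).
Each of X or Y is a minimax strategy.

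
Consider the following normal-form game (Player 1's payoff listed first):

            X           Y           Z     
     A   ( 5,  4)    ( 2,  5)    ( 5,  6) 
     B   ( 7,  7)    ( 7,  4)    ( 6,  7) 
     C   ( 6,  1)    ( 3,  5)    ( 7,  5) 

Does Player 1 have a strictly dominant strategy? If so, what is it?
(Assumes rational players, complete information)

No strictly dominant strategy exists for Player 1

Work:
A strategy strictly dominates another if it gives a strictly higher payoff against every opponent action. Compare each pair of P1's strategies column-by-column:
  A vs B: [5 vs 7, 2 vs 7, 5 vs 6] → A does not strictly dominate B (column X: 5 ≤ 7)
  A vs C: [5 vs 6, 2 vs 3, 5 vs 7] → A does not strictly dominate C (column X: 5 ≤ 6)
  B vs A: [7 vs 5, 7 vs 2, 6 vs 5] → B strictly dominates A
  B vs C: [7 vs 6, 7 vs 3, 6 vs 7] → B does not strictly dominate C (column Z: 6 ≤ 7)
  C vs A: [6 vs 5, 3 vs 2, 7 vs 5] → C strictly dominates A
  C vs B: [6 vs 7, 3 vs 7, 7 vs 6] → C does not strictly dominate B (column X: 6 ≤ 7)
No single strategy strictly dominates all others → no strictly dominant strategy.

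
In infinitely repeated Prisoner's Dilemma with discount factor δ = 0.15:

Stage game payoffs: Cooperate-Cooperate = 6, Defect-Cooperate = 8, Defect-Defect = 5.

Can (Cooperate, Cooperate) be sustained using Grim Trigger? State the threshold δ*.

δ* = 0.6667; since δ = 0.15 < 0.6667, cooperation cannot be sustained

Work:
For Grim Trigger:
Cooperate forever: 6/(1-δ)
Defect then punished: 8 + 5·δ/(1-δ)
Need: 6/(1-δ) ≥ 8 + 5·δ/(1-δ)
Solving: δ ≥ (T-R)/(T-P) = (8-6)/(8-5) = 0.6667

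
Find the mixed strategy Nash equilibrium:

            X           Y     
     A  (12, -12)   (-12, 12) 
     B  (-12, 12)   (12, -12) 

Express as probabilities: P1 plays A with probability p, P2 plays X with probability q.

p = 0.5, q = 0.5

Work:
Find probabilities that make opponent indifferent:
P2 chooses q to make P1 indifferent between A and B
P1 chooses p to make P2 indifferent between X and Y
Mixed NE: P1 plays (A: 0.5, B: 0.5), P2 plays (X: 0.5, Y: 0.5)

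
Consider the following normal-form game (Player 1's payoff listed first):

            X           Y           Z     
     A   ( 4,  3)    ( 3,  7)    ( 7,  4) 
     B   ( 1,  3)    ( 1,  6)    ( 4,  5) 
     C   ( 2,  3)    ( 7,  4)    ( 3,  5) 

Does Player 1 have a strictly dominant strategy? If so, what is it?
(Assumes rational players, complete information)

No strictly dominant strategy exists for Player 1

Work:
A strategy strictly dominates another if it gives a strictly higher payoff against every opponent action. Compare each pair of P1's strategies column-by-column:
  A vs B: [4 vs 1, 3 vs 1, 7 vs 4] → A strictly dominates B
  A vs C: [4 vs 2, 3 vs 7, 7 vs 3] → A does not strictly dominate C (column Y: 3 ≤ 7)
  B vs A: [1 vs 4, 1 vs 3, 4 vs 7] → B does not strictly dominate A (column X: 1 ≤ 4)
  B vs C: [1 vs 2, 1 vs 7, 4 vs 3] → B does not strictly dominate C (column X: 1 ≤ 2)
  C vs A: [2 vs 4, 7 vs 3, 3 vs 7] → C does not strictly dominate A (column X: 2 ≤ 4)
  C vs B: [2 vs 1, 7 vs 1, 3 vs 4] → C does not strictly dominate B (column Z: 3 ≤ 4)
No single strategy strictly dominates all others → no strictly dominant strategy.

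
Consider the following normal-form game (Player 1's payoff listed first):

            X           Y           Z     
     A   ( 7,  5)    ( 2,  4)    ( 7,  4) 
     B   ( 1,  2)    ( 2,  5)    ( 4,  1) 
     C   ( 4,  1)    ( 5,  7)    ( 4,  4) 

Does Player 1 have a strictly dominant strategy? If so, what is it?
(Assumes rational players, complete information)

No strictly dominant strategy exists for Player 1

Work:
A strategy strictly dominates another if it gives a strictly higher payoff against every opponent action. Compare each pair of P1's strategies column-by-column:
  A vs B: [7 vs 1, 2 vs 2, 7 vs 4] → A does not strictly dominate B (column Y: 2 ≤ 2)
  A vs C: [7 vs 4, 2 vs 5, 7 vs 4] → A does not strictly dominate C (column Y: 2 ≤ 5)
  B vs A: [1 vs 7, 2 vs 2, 4 vs 7] → B does not strictly dominate A (column X: 1 ≤ 7)
  B vs C: [1 vs 4, 2 vs 5, 4 vs 4] → B does not strictly dominate C (column X: 1 ≤ 4)
  C vs A: [4 vs 7, 5 vs 2, 4 vs 7] → C does not strictly dominate A (column X: 4 ≤ 7)
  C vs B: [4 vs 1, 5 vs 2, 4 vs 4] → C does not strictly dominate B (column Z: 4 ≤ 4)
No single strategy strictly dominates all others → no strictly dominant strategy.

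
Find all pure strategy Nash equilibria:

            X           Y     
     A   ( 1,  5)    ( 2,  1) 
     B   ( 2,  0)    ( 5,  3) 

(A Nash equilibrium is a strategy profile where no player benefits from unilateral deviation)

Nash equilibrium: (B, Y)

Work:
Best responses:
  P1 vs X: payoffs [1, 2] → best response B (payoff 2)
  P1 vs Y: payoffs [2, 5] → best response B (payoff 5)
  P2 vs A: payoffs [5, 1] → best response X (payoff 5)
  P2 vs B: payoffs [0, 3] → best response Y (payoff 3)
Mutual best responses: (B,Y) → Nash equilibria.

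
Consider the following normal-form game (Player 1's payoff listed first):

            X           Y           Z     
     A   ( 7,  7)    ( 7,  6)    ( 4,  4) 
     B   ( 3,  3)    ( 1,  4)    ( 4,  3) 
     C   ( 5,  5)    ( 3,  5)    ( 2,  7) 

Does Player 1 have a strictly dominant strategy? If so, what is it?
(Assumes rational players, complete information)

No strictly dominant strategy exists for Player 1

Work:
A strategy strictly dominates another if it gives a strictly higher payoff against every opponent action. Compare each pair of P1's strategies column-by-column:
  A vs B: [7 vs 3, 7 vs 1, 4 vs 4] → A does not strictly dominate B (column Z: 4 ≤ 4)
  A vs C: [7 vs 5, 7 vs 3, 4 vs 2] → A strictly dominates C
  B vs A: [3 vs 7, 1 vs 7, 4 vs 4] → B does not strictly dominate A (column X: 3 ≤ 7)
  B vs C: [3 vs 5, 1 vs 3, 4 vs 2] → B does not strictly dominate C (column X: 3 ≤ 5)
  C vs A: [5 vs 7, 3 vs 7, 2 vs 4] → C does not strictly dominate A (column X: 5 ≤ 7)
  C vs B: [5 vs 3, 3 vs 1, 2 vs 4] → C does not strictly dominate B (column Z: 2 ≤ 4)
No single strategy strictly dominates all others → no strictly dominant strategy.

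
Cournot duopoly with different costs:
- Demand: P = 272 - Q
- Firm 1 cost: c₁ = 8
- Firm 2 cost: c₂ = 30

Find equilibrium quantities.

q₁* = 95.33, q₂* = 73.33

Work:
Reaction: q₁ = (272 - 8 - q₂)/2
Reaction: q₂ = (272 - 30 - q₁)/2
Solve simultaneously:
q₁* = (272 - 2×8 + 30)/3 = 95.33
q₂* = (272 - 2×30 + 8)/3 = 73.33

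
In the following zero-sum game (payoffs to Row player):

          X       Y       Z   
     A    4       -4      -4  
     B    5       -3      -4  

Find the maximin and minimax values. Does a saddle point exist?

Maximin = -4, Minimax = -4, Saddle: True

Work:
Row minimums: [-4, -4] → maximin = -4
Column maximums: [5, -3, -4] → minimax = -4
Saddle point exists! Game value = -4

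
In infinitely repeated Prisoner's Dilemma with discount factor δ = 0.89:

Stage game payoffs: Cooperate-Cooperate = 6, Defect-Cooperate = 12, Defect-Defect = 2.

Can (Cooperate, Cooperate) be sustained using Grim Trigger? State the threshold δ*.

δ* = 0.6; since δ = 0.89 ≥ 0.6, cooperation can be sustained

Work:
For Grim Trigger:
Cooperate forever: 6/(1-δ)
Defect then punished: 12 + 2·δ/(1-δ)
Need: 6/(1-δ) ≥ 12 + 2·δ/(1-δ)
Solving: δ ≥ (T-R)/(T-P) = (12-6)/(12-2) = 0.6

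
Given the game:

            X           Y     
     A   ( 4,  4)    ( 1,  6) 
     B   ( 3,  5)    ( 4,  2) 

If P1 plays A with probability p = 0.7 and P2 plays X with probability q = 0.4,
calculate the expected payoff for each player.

E[P1] = 2.62, E[P2] = 4.6

Work:
E[P1] = p·q·π₁(A,X) + p·(1-q)·π₁(A,Y) + (1-p)·q·π₁(B,X) + (1-p)·(1-q)·π₁(B,Y)
= 0.7·0.4·4 + 0.7·0.6·1 + 0.3·0.4·3 + 0.3·0.6·4
= 2.62

E[P2] = 4.6 (similar calculation)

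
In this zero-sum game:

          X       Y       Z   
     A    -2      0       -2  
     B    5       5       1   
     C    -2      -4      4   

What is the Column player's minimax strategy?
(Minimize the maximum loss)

Column should play Z, value = 4

Work:
Column player minimizes Row's maximum payoff:
Column X: max payoff to Row = 5
Column Y: max payoff to Row = 5
Column Z: max payoff to Row = 4
Minimum is 4, achieved by column Z.
Minimax strategy: Z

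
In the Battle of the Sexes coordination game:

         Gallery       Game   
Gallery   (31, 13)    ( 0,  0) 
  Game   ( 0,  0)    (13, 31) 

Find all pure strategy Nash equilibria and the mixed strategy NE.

Pure NE: (Gallery, Gallery) and (Game, Game); Mixed NE: p = 0.7045, q = 0.2955

Work:
Check pure NE:
(Gallery, Gallery): (31, 13) - no unilateral deviation beneficial
(Game, Game): (13, 31) - no unilateral deviation beneficial
Mixed NE: P1 plays Gallery with p = 0.7045, P2 plays Gallery with q = 0.2955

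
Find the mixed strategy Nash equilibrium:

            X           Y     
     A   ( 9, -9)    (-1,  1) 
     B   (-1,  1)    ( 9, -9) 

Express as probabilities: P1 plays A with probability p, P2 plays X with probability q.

p = 0.5, q = 0.5

Work:
Find probabilities that make opponent indifferent:
P2 chooses q to make P1 indifferent between A and B
P1 chooses p to make P2 indifferent between X and Y
Mixed NE: P1 plays (A: 0.5, B: 0.5), P2 plays (X: 0.5, Y: 0.5)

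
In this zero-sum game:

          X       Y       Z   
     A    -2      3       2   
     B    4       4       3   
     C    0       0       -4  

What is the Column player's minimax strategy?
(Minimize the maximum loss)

Column should play Z, value = 3

Work:
Column player minimizes Row's maximum payoff:
Column X: max payoff to Row = 4
Column Y: max payoff to Row = 4
Column Z: max payoff to Row = 3
Minimum is 3, achieved by column Z.
Minimax strategy: Z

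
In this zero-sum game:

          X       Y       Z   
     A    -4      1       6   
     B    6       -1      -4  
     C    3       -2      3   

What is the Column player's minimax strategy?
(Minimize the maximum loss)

Column should play Y, value = 1

Work:
Column player minimizes Row's maximum payoff:
Column X: max payoff to Row = 6
Column Y: max payoff to Row = 1
Column Z: max payoff to Row = 6
Minimum is 1, achieved by column Y.
Minimax strategy: Y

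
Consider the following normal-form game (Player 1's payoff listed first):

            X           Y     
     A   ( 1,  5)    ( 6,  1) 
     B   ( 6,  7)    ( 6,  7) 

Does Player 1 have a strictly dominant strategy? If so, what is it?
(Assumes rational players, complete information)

No strictly dominant strategy exists for Player 1

Work:
A strategy strictly dominates another if it gives a strictly higher payoff against every opponent action. Compare each pair of P1's strategies column-by-column:
  A vs B: [1 vs 6, 6 vs 6] → A does not strictly dominate B (column X: 1 ≤ 6)
  B vs A: [6 vs 1, 6 vs 6] → B does not strictly dominate A (column Y: 6 ≤ 6)
No single strategy strictly dominates all others → no strictly dominant strategy.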